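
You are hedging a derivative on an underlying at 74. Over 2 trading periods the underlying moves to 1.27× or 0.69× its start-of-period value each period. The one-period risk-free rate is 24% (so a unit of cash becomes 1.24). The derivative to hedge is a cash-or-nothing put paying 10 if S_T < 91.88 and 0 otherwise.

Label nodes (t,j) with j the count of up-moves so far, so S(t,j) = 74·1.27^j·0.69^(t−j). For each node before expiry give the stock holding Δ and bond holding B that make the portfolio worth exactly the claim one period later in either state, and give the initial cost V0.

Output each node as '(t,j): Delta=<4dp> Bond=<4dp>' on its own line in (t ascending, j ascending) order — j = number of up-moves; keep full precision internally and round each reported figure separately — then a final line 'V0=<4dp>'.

(0,0): Delta=-0.1782 Bond=13.8405
(1,0): Delta=0.0000 Bond=8.0645
(1,1): Delta=-0.1835 Bond=17.6585
V0=0.6554

No-arbitrage ⇒ martingale measure with p* = (R−d)/(u−d) = 0.9483.
Terminal values V(2,·): V(2,0)=10.0000, V(2,1)=10.0000, V(2,2)=0.0000
(1,0): S=51.0600. Δ = (V_up−V_dn)/(S_up−S_dn) = (10.0000−10.0000)/(64.8462−35.2314) = 0.0000. V = [p*·10.0000 + (1−p*)·10.0000]/1.24 = 8.0645. B = V − Δ·S = 8.0645.
(1,1): S=93.9800. Δ = (V_up−V_dn)/(S_up−S_dn) = (0.0000−10.0000)/(119.3546−64.8462) = -0.1835. V = [p*·0.0000 + (1−p*)·10.0000]/1.24 = 0.4171. B = V − Δ·S = 17.6585.
(0,0): S=74.0000. Δ = (V_up−V_dn)/(S_up−S_dn) = (0.4171−8.0645)/(93.9800−51.0600) = -0.1782. V = [p*·0.4171 + (1−p*)·8.0645]/1.24 = 0.6554. B = V − Δ·S = 13.8405.
Check: Δ(0,0)·S0 + B(0,0) = 0.6554 = V0.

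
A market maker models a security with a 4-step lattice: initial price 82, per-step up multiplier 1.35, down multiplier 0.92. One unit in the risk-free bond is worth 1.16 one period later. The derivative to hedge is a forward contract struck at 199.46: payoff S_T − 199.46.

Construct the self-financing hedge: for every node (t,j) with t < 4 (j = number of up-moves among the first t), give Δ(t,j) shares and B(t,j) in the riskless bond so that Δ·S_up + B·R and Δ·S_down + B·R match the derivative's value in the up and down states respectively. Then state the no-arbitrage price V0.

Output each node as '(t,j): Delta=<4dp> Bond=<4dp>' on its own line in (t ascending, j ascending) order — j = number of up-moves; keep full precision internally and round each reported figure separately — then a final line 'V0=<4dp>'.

The replicating-portfolio and risk-neutral prices coincide; use p* = (1.16−0.92)/(1.35−0.92) = 0.5581 for the latter.
Terminal values V(4,·): V(4,0)=-140.7158, V(4,1)=-113.2592, V(4,2)=-72.9698, V(4,3)=-13.8493, V(4,4)=72.9035
  t=3,j=0: stock 63.8524 → up 86.2008 (V=-113.2592), down 58.7442 (V=-140.7158). Price -108.0959; hedge Δ=1.0000, bond B=-171.9483.
  t=3,j=1: stock 93.6965 → up 126.4902 (V=-72.9698), down 86.2008 (V=-113.2592). Price -78.2518; hedge Δ=1.0000, bond B=-171.9483.
  t=3,j=2: stock 137.4894 → up 185.6107 (V=-13.8493), down 126.4902 (V=-72.9698). Price -34.4589; hedge Δ=1.0000, bond B=-171.9483.
  t=3,j=3: stock 201.7508 → up 272.3635 (V=72.9035), down 185.6107 (V=-13.8493). Price 29.8025; hedge Δ=1.0000, bond B=-171.9483.
  t=2,j=0: stock 69.4048 → up 93.6965 (V=-78.2518), down 63.8524 (V=-108.0959). Price -78.8265; hedge Δ=1.0000, bond B=-148.2313.
  t=2,j=1: stock 101.8440 → up 137.4894 (V=-34.4589), down 93.6965 (V=-78.2518). Price -46.3873; hedge Δ=1.0000, bond B=-148.2313.
  t=2,j=2: stock 149.4450 → up 201.7508 (V=29.8025), down 137.4894 (V=-34.4589). Price 1.2137; hedge Δ=1.0000, bond B=-148.2313.
  t=1,j=0: stock 75.4400 → up 101.8440 (V=-46.3873), down 69.4048 (V=-78.8265). Price -52.3456; hedge Δ=1.0000, bond B=-127.7856.
  t=1,j=1: stock 110.7000 → up 149.4450 (V=1.2137), down 101.8440 (V=-46.3873). Price -17.0856; hedge Δ=1.0000, bond B=-127.7856.
  t=0,j=0: stock 82.0000 → up 110.7000 (V=-17.0856), down 75.4400 (V=-52.3456). Price -28.1600; hedge Δ=1.0000, bond B=-110.1600.
The time-0 hedge costs -28.1600, which is the no-arbitrage price.

(0,0): Delta=1.0000 Bond=-110.1600
(1,0): Delta=1.0000 Bond=-127.7856
(1,1): Delta=1.0000 Bond=-127.7856
(2,0): Delta=1.0000 Bond=-148.2313
(2,1): Delta=1.0000 Bond=-148.2313
(2,2): Delta=1.0000 Bond=-148.2313
(3,0): Delta=1.0000 Bond=-171.9483
(3,1): Delta=1.0000 Bond=-171.9483
(3,2): Delta=1.0000 Bond=-171.9483
(3,3): Delta=1.0000 Bond=-171.9483
V0=-28.1600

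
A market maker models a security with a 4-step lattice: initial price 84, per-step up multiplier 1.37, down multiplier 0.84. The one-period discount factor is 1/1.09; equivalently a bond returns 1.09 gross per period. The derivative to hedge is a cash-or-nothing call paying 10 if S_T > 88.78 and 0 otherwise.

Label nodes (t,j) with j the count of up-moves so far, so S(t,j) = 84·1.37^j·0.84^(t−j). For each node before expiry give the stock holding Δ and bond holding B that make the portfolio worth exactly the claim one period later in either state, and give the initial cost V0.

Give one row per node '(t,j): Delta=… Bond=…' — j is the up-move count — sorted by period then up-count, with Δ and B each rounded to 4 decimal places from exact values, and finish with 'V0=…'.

Under the risk-neutral measure, an up-move has probability p* = (R−d)/(u−d) = 0.4717 and values discount at R = 1.09.
Payoff layer (t=4): V(4,0)=0.0000, V(4,1)=0.0000, V(4,2)=10.0000, V(4,3)=10.0000, V(4,4)=10.0000
Node (3,0) S=49.7871: V=(p*·0.0000+(1−p*)·0.0000)/1.09=0.0000; Δ=(0.0000−0.0000)/(68.2084−41.8212)=0.0000; B=V−Δ·S=0.0000
Node (3,1) S=81.2004: V=(p*·10.0000+(1−p*)·0.0000)/1.09=4.3275; Δ=(10.0000−0.0000)/(111.2446−68.2084)=0.2324; B=V−Δ·S=-14.5404
Node (3,2) S=132.4341: V=(p*·10.0000+(1−p*)·10.0000)/1.09=9.1743; Δ=(10.0000−10.0000)/(181.4347−111.2446)=0.0000; B=V−Δ·S=9.1743
Node (3,3) S=215.9937: V=(p*·10.0000+(1−p*)·10.0000)/1.09=9.1743; Δ=(10.0000−10.0000)/(295.9113−181.4347)=0.0000; B=V−Δ·S=9.1743
Node (2,0) S=59.2704: V=(p*·4.3275+(1−p*)·0.0000)/1.09=1.8727; Δ=(4.3275−0.0000)/(81.2004−49.7871)=0.1378; B=V−Δ·S=-6.2924
Node (2,1) S=96.6672: V=(p*·9.1743+(1−p*)·4.3275)/1.09=6.0676; Δ=(9.1743−4.3275)/(132.4341−81.2004)=0.0946; B=V−Δ·S=-3.0773
Node (2,2) S=157.6596: V=(p*·9.1743+(1−p*)·9.1743)/1.09=8.4168; Δ=(9.1743−9.1743)/(215.9937−132.4341)=0.0000; B=V−Δ·S=8.4168
Node (1,0) S=70.5600: V=(p*·6.0676+(1−p*)·1.8727)/1.09=3.5335; Δ=(6.0676−1.8727)/(96.6672−59.2704)=0.1122; B=V−Δ·S=-4.3815
Node (1,1) S=115.0800: V=(p*·8.4168+(1−p*)·6.0676)/1.09=6.5832; Δ=(8.4168−6.0676)/(157.6596−96.6672)=0.0385; B=V−Δ·S=2.1509
Node (0,0) S=84.0000: V=(p*·6.5832+(1−p*)·3.5335)/1.09=4.5615; Δ=(6.5832−3.5335)/(115.0800−70.5600)=0.0685; B=V−Δ·S=-1.1928
The time-0 hedge costs 4.5615, which is the no-arbitrage price.

(0,0): Delta=0.0685 Bond=-1.1928
(1,0): Delta=0.1122 Bond=-4.3815
(1,1): Delta=0.0385 Bond=2.1509
(2,0): Delta=0.1378 Bond=-6.2924
(2,1): Delta=0.0946 Bond=-3.0773
(2,2): Delta=0.0000 Bond=8.4168
(3,0): Delta=0.0000 Bond=0.0000
(3,1): Delta=0.2324 Bond=-14.5404
(3,2): Delta=0.0000 Bond=9.1743
(3,3): Delta=0.0000 Bond=9.1743
V0=4.5615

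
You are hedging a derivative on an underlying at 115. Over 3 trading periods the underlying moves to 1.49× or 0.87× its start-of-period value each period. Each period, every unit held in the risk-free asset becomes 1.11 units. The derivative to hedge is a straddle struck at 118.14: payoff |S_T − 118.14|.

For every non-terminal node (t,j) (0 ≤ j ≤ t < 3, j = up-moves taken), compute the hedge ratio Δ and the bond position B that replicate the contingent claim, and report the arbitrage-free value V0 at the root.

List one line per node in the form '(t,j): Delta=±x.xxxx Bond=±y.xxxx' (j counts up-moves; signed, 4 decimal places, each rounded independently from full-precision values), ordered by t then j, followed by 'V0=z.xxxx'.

(0,0): Delta=0.6373 Bond=-30.3905
(1,0): Delta=0.2449 Bond=5.5203
(1,1): Delta=1.0000 Bond=-95.8851
(2,0): Delta=-0.5718 Bond=77.2180
(2,1): Delta=1.0000 Bond=-106.4324
(2,2): Delta=1.0000 Bond=-106.4324
V0=42.8970

The replicating-portfolio and risk-neutral prices coincide; use p* = (1.11−0.87)/(1.49−0.87) = 0.3871 for the latter.
At expiry t=3: V(3,0)=42.4122, V(3,1)=11.5548, V(3,2)=103.9810, V(3,3)=262.2741
Node (2,0) S=87.0435: V=(p*·11.5548+(1−p*)·42.4122)/1.11=27.4481; Δ=(11.5548−42.4122)/(129.6948−75.7278)=-0.5718; B=V−Δ·S=77.2180
Node (2,1) S=149.0745: V=(p*·103.9810+(1−p*)·11.5548)/1.11=42.6421; Δ=(103.9810−11.5548)/(222.1210−129.6948)=1.0000; B=V−Δ·S=-106.4324
Node (2,2) S=255.3115: V=(p*·262.2741+(1−p*)·103.9810)/1.11=148.8791; Δ=(262.2741−103.9810)/(380.4141−222.1210)=1.0000; B=V−Δ·S=-106.4324
Node (1,0) S=100.0500: V=(p*·42.6421+(1−p*)·27.4481)/1.11=30.0267; Δ=(42.6421−27.4481)/(149.0745−87.0435)=0.2449; B=V−Δ·S=5.5203
Node (1,1) S=171.3500: V=(p*·148.8791+(1−p*)·42.6421)/1.11=75.4649; Δ=(148.8791−42.6421)/(255.3115−149.0745)=1.0000; B=V−Δ·S=-95.8851
Node (0,0) S=115.0000: V=(p*·75.4649+(1−p*)·30.0267)/1.11=42.8970; Δ=(75.4649−30.0267)/(171.3500−100.0500)=0.6373; B=V−Δ·S=-30.3905
Each (Δ,B) replicates both successor values, so the strategy is self-financing and V0 is arbitrage-free.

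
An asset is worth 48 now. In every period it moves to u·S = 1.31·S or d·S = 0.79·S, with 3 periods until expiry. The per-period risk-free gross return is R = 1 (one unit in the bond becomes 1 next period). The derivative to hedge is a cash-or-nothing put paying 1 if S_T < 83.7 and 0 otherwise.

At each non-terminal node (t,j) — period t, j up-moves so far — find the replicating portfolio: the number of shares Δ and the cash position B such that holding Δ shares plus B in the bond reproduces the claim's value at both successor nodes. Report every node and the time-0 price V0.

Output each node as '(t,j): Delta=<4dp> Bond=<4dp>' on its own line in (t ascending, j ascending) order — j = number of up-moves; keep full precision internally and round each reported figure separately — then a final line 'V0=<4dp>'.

Under the risk-neutral measure, an up-move has probability p* = (R−d)/(u−d) = 0.4038 and values discount at R = 1.
Payoff layer (t=3): V(3,0)=1.0000, V(3,1)=1.0000, V(3,2)=1.0000, V(3,3)=0.0000
(2,0): S=29.9568. Δ = (V_up−V_dn)/(S_up−S_dn) = (1.0000−1.0000)/(39.2434−23.6659) = 0.0000. V = [p*·1.0000 + (1−p*)·1.0000]/1 = 1.0000. B = V − Δ·S = 1.0000.
(2,1): S=49.6752. Δ = (V_up−V_dn)/(S_up−S_dn) = (1.0000−1.0000)/(65.0745−39.2434) = 0.0000. V = [p*·1.0000 + (1−p*)·1.0000]/1 = 1.0000. B = V − Δ·S = 1.0000.
(2,2): S=82.3728. Δ = (V_up−V_dn)/(S_up−S_dn) = (0.0000−1.0000)/(107.9084−65.0745) = -0.0233. V = [p*·0.0000 + (1−p*)·1.0000]/1 = 0.5962. B = V − Δ·S = 2.5192.
(1,0): S=37.9200. Δ = (V_up−V_dn)/(S_up−S_dn) = (1.0000−1.0000)/(49.6752−29.9568) = 0.0000. V = [p*·1.0000 + (1−p*)·1.0000]/1 = 1.0000. B = V − Δ·S = 1.0000.
(1,1): S=62.8800. Δ = (V_up−V_dn)/(S_up−S_dn) = (0.5962−1.0000)/(82.3728−49.6752) = -0.0124. V = [p*·0.5962 + (1−p*)·1.0000]/1 = 0.8369. B = V − Δ·S = 1.6135.
(0,0): S=48.0000. Δ = (V_up−V_dn)/(S_up−S_dn) = (0.8369−1.0000)/(62.8800−37.9200) = -0.0065. V = [p*·0.8369 + (1−p*)·1.0000]/1 = 0.9341. B = V − Δ·S = 1.2478.
The time-0 hedge costs 0.9341, which is the no-arbitrage price.

(0,0): Delta=-0.0065 Bond=1.2478
(1,0): Delta=0.0000 Bond=1.0000
(1,1): Delta=-0.0124 Bond=1.6135
(2,0): Delta=0.0000 Bond=1.0000
(2,1): Delta=0.0000 Bond=1.0000
(2,2): Delta=-0.0233 Bond=2.5192
V0=0.9341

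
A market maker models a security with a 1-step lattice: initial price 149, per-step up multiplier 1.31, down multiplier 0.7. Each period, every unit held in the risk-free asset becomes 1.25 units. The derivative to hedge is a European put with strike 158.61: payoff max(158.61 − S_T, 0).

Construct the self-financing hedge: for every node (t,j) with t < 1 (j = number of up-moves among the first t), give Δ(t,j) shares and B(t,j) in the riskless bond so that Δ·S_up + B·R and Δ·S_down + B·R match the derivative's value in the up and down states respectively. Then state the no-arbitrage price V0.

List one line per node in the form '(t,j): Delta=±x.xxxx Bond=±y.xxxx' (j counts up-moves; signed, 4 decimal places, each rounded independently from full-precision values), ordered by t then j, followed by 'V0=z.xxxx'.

(0,0): Delta=-0.5975 Bond=93.3064
V0=4.2736

Since d<R<u, set p* = (R−d)/(u−d) = 0.9016; price each node as the discounted p*-expectation of its children.
At expiry t=1: V(1,0)=54.3100, V(1,1)=0.0000
(0,0): S=149.0000. Δ = (V_up−V_dn)/(S_up−S_dn) = (0.0000−54.3100)/(195.1900−104.3000) = -0.5975. V = [p*·0.0000 + (1−p*)·54.3100]/1.25 = 4.2736. B = V − Δ·S = 93.3064.
Root portfolio cost Δ·149+B reproduces V0=4.2736.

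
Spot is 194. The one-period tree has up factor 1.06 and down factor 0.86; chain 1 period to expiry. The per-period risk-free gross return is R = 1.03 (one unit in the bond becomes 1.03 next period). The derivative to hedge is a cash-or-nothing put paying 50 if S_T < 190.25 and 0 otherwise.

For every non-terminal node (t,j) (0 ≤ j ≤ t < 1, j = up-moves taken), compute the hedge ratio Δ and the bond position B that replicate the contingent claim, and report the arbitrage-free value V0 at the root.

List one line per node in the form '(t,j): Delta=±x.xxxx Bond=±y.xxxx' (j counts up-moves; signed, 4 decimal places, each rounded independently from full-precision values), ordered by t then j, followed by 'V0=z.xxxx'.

(0,0): Delta=-1.2887 Bond=257.2816
V0=7.2816

The replicating-portfolio and risk-neutral prices coincide; use p* = (1.03−0.86)/(1.06−0.86) = 0.8500 for the latter.
Payoff layer (t=1): V(1,0)=50.0000, V(1,1)=0.0000
(0,0): S=194.0000. Δ = (V_up−V_dn)/(S_up−S_dn) = (0.0000−50.0000)/(205.6400−166.8400) = -1.2887. V = [p*·0.0000 + (1−p*)·50.0000]/1.03 = 7.2816. B = V − Δ·S = 257.2816.
Root portfolio cost Δ·194+B reproduces V0=7.2816.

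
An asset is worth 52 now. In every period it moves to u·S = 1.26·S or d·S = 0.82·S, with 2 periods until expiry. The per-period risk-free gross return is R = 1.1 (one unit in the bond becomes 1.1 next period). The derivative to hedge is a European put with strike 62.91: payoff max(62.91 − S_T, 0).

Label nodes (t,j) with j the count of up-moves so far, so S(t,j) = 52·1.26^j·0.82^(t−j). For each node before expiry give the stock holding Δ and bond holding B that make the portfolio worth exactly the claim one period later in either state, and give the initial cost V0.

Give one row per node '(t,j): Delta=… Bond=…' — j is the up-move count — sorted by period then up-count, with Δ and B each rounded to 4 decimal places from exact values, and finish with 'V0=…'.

(0,0): Delta=-0.5033 Bond=32.7370
(1,0): Delta=-1.0000 Bond=57.1909
(1,1): Delta=-0.3186 Bond=23.9077
V0=6.5665

Risk-neutral probability p* = (R−d)/(u−d) = (1.1−0.82)/(1.26−0.82) = 0.6364.
Payoff layer (t=2): V(2,0)=27.9452, V(2,1)=9.1836, V(2,2)=0.0000
  t=1,j=0: stock 42.6400 → up 53.7264 (V=9.1836), down 34.9648 (V=27.9452). Price 14.5509; hedge Δ=-1.0000, bond B=57.1909.
  t=1,j=1: stock 65.5200 → up 82.5552 (V=0.0000), down 53.7264 (V=9.1836). Price 3.0359; hedge Δ=-0.3186, bond B=23.9077.
  t=0,j=0: stock 52.0000 → up 65.5200 (V=3.0359), down 42.6400 (V=14.5509). Price 6.5665; hedge Δ=-0.5033, bond B=32.7370.
The time-0 hedge costs 6.5665, which is the no-arbitrage price.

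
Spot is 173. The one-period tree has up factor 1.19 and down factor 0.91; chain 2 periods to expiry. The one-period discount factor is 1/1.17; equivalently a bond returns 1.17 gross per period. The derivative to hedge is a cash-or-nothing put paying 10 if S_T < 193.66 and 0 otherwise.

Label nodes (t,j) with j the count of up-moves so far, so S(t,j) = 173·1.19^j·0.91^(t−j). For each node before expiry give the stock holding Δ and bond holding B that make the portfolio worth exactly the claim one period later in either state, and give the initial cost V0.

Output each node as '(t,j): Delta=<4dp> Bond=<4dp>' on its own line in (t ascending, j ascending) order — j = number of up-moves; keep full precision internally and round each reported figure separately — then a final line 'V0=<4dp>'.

(0,0): Delta=-0.1638 Bond=29.3510
(1,0): Delta=0.0000 Bond=8.5470
(1,1): Delta=-0.1735 Bond=36.3248
V0=1.0063

No-arbitrage ⇒ martingale measure with p* = (R−d)/(u−d) = 0.9286.
At expiry t=2: V(2,0)=10.0000, V(2,1)=10.0000, V(2,2)=0.0000
Node (1,0) S=157.4300: V=(p*·10.0000+(1−p*)·10.0000)/1.17=8.5470; Δ=(10.0000−10.0000)/(187.3417−143.2613)=0.0000; B=V−Δ·S=8.5470
Node (1,1) S=205.8700: V=(p*·0.0000+(1−p*)·10.0000)/1.17=0.6105; Δ=(0.0000−10.0000)/(244.9853−187.3417)=-0.1735; B=V−Δ·S=36.3248
Node (0,0) S=173.0000: V=(p*·0.6105+(1−p*)·8.5470)/1.17=1.0063; Δ=(0.6105−8.5470)/(205.8700−157.4300)=-0.1638; B=V−Δ·S=29.3510
Root portfolio cost Δ·173+B reproduces V0=1.0063.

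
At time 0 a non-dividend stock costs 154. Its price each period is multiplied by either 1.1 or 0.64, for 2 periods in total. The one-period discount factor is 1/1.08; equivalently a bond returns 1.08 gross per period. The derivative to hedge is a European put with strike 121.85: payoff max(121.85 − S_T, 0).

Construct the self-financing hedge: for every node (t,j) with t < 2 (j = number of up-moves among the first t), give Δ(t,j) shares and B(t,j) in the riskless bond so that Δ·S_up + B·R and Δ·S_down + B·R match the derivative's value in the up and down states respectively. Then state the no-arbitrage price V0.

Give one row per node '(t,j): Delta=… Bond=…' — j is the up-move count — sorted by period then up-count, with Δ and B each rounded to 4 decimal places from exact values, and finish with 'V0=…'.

(0,0): Delta=-0.1937 Bond=30.8864
(1,0): Delta=-1.0000 Bond=112.8241
(1,1): Delta=-0.1724 Bond=29.7452
V0=1.0532

Under the risk-neutral measure, an up-move has probability p* = (R−d)/(u−d) = 0.9565 and values discount at R = 1.08.
Terminal payoffs: V(2,0)=58.7716, V(2,1)=13.4340, V(2,2)=0.0000
  t=1,j=0: stock 98.5600 → up 108.4160 (V=13.4340), down 63.0784 (V=58.7716). Price 14.2641; hedge Δ=-1.0000, bond B=112.8241.
  t=1,j=1: stock 169.4000 → up 186.3400 (V=0.0000), down 108.4160 (V=13.4340). Price 0.5408; hedge Δ=-0.1724, bond B=29.7452.
  t=0,j=0: stock 154.0000 → up 169.4000 (V=0.5408), down 98.5600 (V=14.2641). Price 1.0532; hedge Δ=-0.1937, bond B=30.8864.
Each (Δ,B) replicates both successor values, so the strategy is self-financing and V0 is arbitrage-free.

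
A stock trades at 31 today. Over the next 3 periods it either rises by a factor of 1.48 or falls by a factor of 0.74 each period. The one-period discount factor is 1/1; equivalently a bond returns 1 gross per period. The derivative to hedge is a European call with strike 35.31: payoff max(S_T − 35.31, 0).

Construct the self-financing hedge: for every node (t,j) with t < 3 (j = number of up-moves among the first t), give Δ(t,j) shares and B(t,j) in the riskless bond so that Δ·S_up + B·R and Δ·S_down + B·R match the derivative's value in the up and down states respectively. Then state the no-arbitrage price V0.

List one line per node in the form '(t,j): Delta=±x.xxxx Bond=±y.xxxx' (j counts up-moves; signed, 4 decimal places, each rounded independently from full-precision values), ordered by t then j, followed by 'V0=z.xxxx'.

(0,0): Delta=0.5672 Bond=-11.1677
(1,0): Delta=0.3092 Bond=-5.2484
(1,1): Delta=0.8054 Bond=-22.0956
(2,0): Delta=0.0000 Bond=0.0000
(2,1): Delta=0.5946 Bond=-14.9378
(2,2): Delta=1.0000 Bond=-35.3100
V0=6.4157

Since d<R<u, set p* = (R−d)/(u−d) = 0.3514; price each node as the discounted p*-expectation of its children.
Payoff layer (t=3): V(3,0)=0.0000, V(3,1)=0.0000, V(3,2)=14.9378, V(3,3)=65.1856
Node (2,0) S=16.9756: V=(p*·0.0000+(1−p*)·0.0000)/1=0.0000; Δ=(0.0000−0.0000)/(25.1239−12.5619)=0.0000; B=V−Δ·S=0.0000
Node (2,1) S=33.9512: V=(p*·14.9378+(1−p*)·0.0000)/1=5.2484; Δ=(14.9378−0.0000)/(50.2478−25.1239)=0.5946; B=V−Δ·S=-14.9378
Node (2,2) S=67.9024: V=(p*·65.1856+(1−p*)·14.9378)/1=32.5924; Δ=(65.1856−14.9378)/(100.4956−50.2478)=1.0000; B=V−Δ·S=-35.3100
Node (1,0) S=22.9400: V=(p*·5.2484+(1−p*)·0.0000)/1=1.8440; Δ=(5.2484−0.0000)/(33.9512−16.9756)=0.3092; B=V−Δ·S=-5.2484
Node (1,1) S=45.8800: V=(p*·32.5924+(1−p*)·5.2484)/1=14.8558; Δ=(32.5924−5.2484)/(67.9024−33.9512)=0.8054; B=V−Δ·S=-22.0956
Node (0,0) S=31.0000: V=(p*·14.8558+(1−p*)·1.8440)/1=6.4157; Δ=(14.8558−1.8440)/(45.8800−22.9400)=0.5672; B=V−Δ·S=-11.1677
Each (Δ,B) replicates both successor values, so the strategy is self-financing and V0 is arbitrage-free.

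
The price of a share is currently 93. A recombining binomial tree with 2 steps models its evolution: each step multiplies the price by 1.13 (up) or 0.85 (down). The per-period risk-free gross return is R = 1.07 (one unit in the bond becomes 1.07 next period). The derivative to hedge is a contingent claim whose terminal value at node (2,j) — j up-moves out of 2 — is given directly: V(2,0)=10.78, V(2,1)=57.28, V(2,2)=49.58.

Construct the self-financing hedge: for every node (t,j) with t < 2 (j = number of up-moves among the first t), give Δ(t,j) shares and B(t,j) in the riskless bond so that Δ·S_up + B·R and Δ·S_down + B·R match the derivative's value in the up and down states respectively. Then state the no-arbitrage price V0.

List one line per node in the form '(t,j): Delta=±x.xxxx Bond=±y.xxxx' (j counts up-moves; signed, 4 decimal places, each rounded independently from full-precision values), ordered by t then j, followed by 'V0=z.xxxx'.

(0,0): Delta=0.1405 Bond=30.9486
(1,0): Delta=2.1008 Bond=-121.8511
(1,1): Delta=-0.2617 Bond=75.3785
V0=44.0136

The replicating-portfolio and risk-neutral prices coincide; use p* = (1.07−0.85)/(1.13−0.85) = 0.7857 for the latter.
Payoff layer (t=2): V(2,0)=10.7800, V(2,1)=57.2800, V(2,2)=49.5800
Node (1,0) S=79.0500: V=(p*·57.2800+(1−p*)·10.7800)/1.07=44.2203; Δ=(57.2800−10.7800)/(89.3265−67.1925)=2.1008; B=V−Δ·S=-121.8511
Node (1,1) S=105.0900: V=(p*·49.5800+(1−p*)·57.2800)/1.07=47.8785; Δ=(49.5800−57.2800)/(118.7517−89.3265)=-0.2617; B=V−Δ·S=75.3785
Node (0,0) S=93.0000: V=(p*·47.8785+(1−p*)·44.2203)/1.07=44.0136; Δ=(47.8785−44.2203)/(105.0900−79.0500)=0.1405; B=V−Δ·S=30.9486
Check: Δ(0,0)·S0 + B(0,0) = 44.0136 = V0.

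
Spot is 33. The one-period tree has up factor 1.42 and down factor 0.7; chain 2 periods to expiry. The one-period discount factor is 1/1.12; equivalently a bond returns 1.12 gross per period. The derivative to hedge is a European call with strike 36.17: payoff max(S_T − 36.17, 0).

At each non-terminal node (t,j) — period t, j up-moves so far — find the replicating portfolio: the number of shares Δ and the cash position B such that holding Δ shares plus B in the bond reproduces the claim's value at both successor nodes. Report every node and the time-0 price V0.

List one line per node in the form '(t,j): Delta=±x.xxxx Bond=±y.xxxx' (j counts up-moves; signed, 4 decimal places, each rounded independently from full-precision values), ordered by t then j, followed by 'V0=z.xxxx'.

(0,0): Delta=0.6658 Bond=-13.7312
(1,0): Delta=0.0000 Bond=0.0000
(1,1): Delta=0.9002 Bond=-26.3639
V0=8.2387

Under the risk-neutral measure, an up-move has probability p* = (R−d)/(u−d) = 0.5833 and values discount at R = 1.12.
Payoff layer (t=2): V(2,0)=0.0000, V(2,1)=0.0000, V(2,2)=30.3712
(1,0): S=23.1000. Δ = (V_up−V_dn)/(S_up−S_dn) = (0.0000−0.0000)/(32.8020−16.1700) = 0.0000. V = [p*·0.0000 + (1−p*)·0.0000]/1.12 = 0.0000. B = V − Δ·S = 0.0000.
(1,1): S=46.8600. Δ = (V_up−V_dn)/(S_up−S_dn) = (30.3712−0.0000)/(66.5412−32.8020) = 0.9002. V = [p*·30.3712 + (1−p*)·0.0000]/1.12 = 15.8183. B = V − Δ·S = -26.3639.
(0,0): S=33.0000. Δ = (V_up−V_dn)/(S_up−S_dn) = (15.8183−0.0000)/(46.8600−23.1000) = 0.6658. V = [p*·15.8183 + (1−p*)·0.0000]/1.12 = 8.2387. B = V − Δ·S = -13.7312.
Check: Δ(0,0)·S0 + B(0,0) = 8.2387 = V0.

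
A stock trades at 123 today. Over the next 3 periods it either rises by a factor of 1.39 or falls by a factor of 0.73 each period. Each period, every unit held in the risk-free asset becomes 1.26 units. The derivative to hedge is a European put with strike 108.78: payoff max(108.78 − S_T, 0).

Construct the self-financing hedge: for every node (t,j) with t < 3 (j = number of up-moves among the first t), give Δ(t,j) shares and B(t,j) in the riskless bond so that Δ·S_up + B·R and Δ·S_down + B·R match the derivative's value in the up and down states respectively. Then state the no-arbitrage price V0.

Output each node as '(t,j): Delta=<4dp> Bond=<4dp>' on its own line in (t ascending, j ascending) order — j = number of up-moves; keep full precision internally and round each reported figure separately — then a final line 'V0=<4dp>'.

Risk-neutral probability p* = (R−d)/(u−d) = (1.26−0.73)/(1.39−0.73) = 0.8030.
Terminal payoffs: V(3,0)=60.9309, V(3,1)=17.6701, V(3,2)=0.0000, V(3,3)=0.0000
  t=2,j=0: stock 65.5467 → up 91.1099 (V=17.6701), down 47.8491 (V=60.9309). Price 20.7866; hedge Δ=-1.0000, bond B=86.3333.
  t=2,j=1: stock 124.8081 → up 173.4833 (V=0.0000), down 91.1099 (V=17.6701). Price 2.7623; hedge Δ=-0.2145, bond B=29.5351.
  t=2,j=2: stock 237.6483 → up 330.3311 (V=0.0000), down 173.4833 (V=0.0000). Price 0.0000; hedge Δ=0.0000, bond B=0.0000.
  t=1,j=0: stock 89.7900 → up 124.8081 (V=2.7623), down 65.5467 (V=20.7866). Price 5.0099; hedge Δ=-0.3041, bond B=32.3196.
  t=1,j=1: stock 170.9700 → up 237.6483 (V=0.0000), down 124.8081 (V=2.7623). Price 0.4318; hedge Δ=-0.0245, bond B=4.6171.
  t=0,j=0: stock 123.0000 → up 170.9700 (V=0.4318), down 89.7900 (V=5.0099). Price 1.0584; hedge Δ=-0.0564, bond B=7.9949.
Each (Δ,B) replicates both successor values, so the strategy is self-financing and V0 is arbitrage-free.

(0,0): Delta=-0.0564 Bond=7.9949
(1,0): Delta=-0.3041 Bond=32.3196
(1,1): Delta=-0.0245 Bond=4.6171
(2,0): Delta=-1.0000 Bond=86.3333
(2,1): Delta=-0.2145 Bond=29.5351
(2,2): Delta=0.0000 Bond=0.0000
V0=1.0584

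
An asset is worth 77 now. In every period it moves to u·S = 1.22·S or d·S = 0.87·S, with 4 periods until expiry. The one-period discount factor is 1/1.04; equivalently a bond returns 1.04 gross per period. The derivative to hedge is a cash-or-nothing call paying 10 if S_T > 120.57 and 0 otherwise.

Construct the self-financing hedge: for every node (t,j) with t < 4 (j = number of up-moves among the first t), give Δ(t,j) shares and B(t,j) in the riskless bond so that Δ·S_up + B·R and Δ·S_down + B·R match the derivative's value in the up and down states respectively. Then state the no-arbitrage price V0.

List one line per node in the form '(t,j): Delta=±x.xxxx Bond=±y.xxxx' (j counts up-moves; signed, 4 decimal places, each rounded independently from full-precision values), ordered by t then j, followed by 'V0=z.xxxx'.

(0,0): Delta=0.1201 Bond=-6.7545
(1,0): Delta=0.0930 Bond=-5.2133
(1,1): Delta=0.1405 Bond=-8.9426
(2,0): Delta=0.0000 Bond=0.0000
(2,1): Delta=0.1633 Bond=-11.1626
(2,2): Delta=0.1233 Bond=-7.3285
(3,0): Delta=0.0000 Bond=0.0000
(3,1): Delta=0.0000 Bond=0.0000
(3,2): Delta=0.2866 Bond=-23.9011
(3,3): Delta=0.0000 Bond=9.6154
V0=2.4908

Since d<R<u, set p* = (R−d)/(u−d) = 0.4857; price each node as the discounted p*-expectation of its children.
At expiry t=4: V(4,0)=0.0000, V(4,1)=0.0000, V(4,2)=0.0000, V(4,3)=10.0000, V(4,4)=10.0000
Node (3,0) S=50.7047: V=(p*·0.0000+(1−p*)·0.0000)/1.04=0.0000; Δ=(0.0000−0.0000)/(61.8598−44.1131)=0.0000; B=V−Δ·S=0.0000
Node (3,1) S=71.1032: V=(p*·0.0000+(1−p*)·0.0000)/1.04=0.0000; Δ=(0.0000−0.0000)/(86.7459−61.8598)=0.0000; B=V−Δ·S=0.0000
Node (3,2) S=99.7079: V=(p*·10.0000+(1−p*)·0.0000)/1.04=4.6703; Δ=(10.0000−0.0000)/(121.6437−86.7459)=0.2866; B=V−Δ·S=-23.9011
Node (3,3) S=139.8203: V=(p*·10.0000+(1−p*)·10.0000)/1.04=9.6154; Δ=(10.0000−10.0000)/(170.5808−121.6437)=0.0000; B=V−Δ·S=9.6154
Node (2,0) S=58.2813: V=(p*·0.0000+(1−p*)·0.0000)/1.04=0.0000; Δ=(0.0000−0.0000)/(71.1032−50.7047)=0.0000; B=V−Δ·S=0.0000
Node (2,1) S=81.7278: V=(p*·4.6703+(1−p*)·0.0000)/1.04=2.1812; Δ=(4.6703−0.0000)/(99.7079−71.1032)=0.1633; B=V−Δ·S=-11.1626
Node (2,2) S=114.6068: V=(p*·9.6154+(1−p*)·4.6703)/1.04=6.8002; Δ=(9.6154−4.6703)/(139.8203−99.7079)=0.1233; B=V−Δ·S=-7.3285
Node (1,0) S=66.9900: V=(p*·2.1812+(1−p*)·0.0000)/1.04=1.0187; Δ=(2.1812−0.0000)/(81.7278−58.2813)=0.0930; B=V−Δ·S=-5.2133
Node (1,1) S=93.9400: V=(p*·6.8002+(1−p*)·2.1812)/1.04=4.2545; Δ=(6.8002−2.1812)/(114.6068−81.7278)=0.1405; B=V−Δ·S=-8.9426
Node (0,0) S=77.0000: V=(p*·4.2545+(1−p*)·1.0187)/1.04=2.4908; Δ=(4.2545−1.0187)/(93.9400−66.9900)=0.1201; B=V−Δ·S=-6.7545
The time-0 hedge costs 2.4908, which is the no-arbitrage price.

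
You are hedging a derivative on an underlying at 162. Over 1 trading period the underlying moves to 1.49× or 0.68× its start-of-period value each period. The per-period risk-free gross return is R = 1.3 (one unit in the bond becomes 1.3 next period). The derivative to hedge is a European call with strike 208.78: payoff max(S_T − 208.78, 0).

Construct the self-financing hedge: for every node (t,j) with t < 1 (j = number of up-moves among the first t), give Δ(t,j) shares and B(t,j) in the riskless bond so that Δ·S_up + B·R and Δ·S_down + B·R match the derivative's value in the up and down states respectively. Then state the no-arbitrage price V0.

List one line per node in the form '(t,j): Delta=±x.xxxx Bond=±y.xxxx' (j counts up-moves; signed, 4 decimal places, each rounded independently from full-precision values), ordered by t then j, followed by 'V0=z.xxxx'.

(0,0): Delta=0.2484 Bond=-21.0522
V0=19.1947

Under the risk-neutral measure, an up-move has probability p* = (R−d)/(u−d) = 0.7654 and values discount at R = 1.3.
Terminal payoffs: V(1,0)=0.0000, V(1,1)=32.6000
Node (0,0) S=162.0000: V=(p*·32.6000+(1−p*)·0.0000)/1.3=19.1947; Δ=(32.6000−0.0000)/(241.3800−110.1600)=0.2484; B=V−Δ·S=-21.0522
Check: Δ(0,0)·S0 + B(0,0) = 19.1947 = V0.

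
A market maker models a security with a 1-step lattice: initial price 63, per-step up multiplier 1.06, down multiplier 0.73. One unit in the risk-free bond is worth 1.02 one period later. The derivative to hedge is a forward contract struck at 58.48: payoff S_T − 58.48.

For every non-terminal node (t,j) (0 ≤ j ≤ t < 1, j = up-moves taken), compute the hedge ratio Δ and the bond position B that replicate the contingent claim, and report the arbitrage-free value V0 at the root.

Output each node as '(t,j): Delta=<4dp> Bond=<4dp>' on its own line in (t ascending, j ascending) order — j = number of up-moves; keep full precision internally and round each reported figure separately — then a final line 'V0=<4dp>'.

Since d<R<u, set p* = (R−d)/(u−d) = 0.8788; price each node as the discounted p*-expectation of its children.
Terminal payoffs: V(1,0)=-12.4900, V(1,1)=8.3000
  t=0,j=0: stock 63.0000 → up 66.7800 (V=8.3000), down 45.9900 (V=-12.4900). Price 5.6667; hedge Δ=1.0000, bond B=-57.3333.
Check: Δ(0,0)·S0 + B(0,0) = 5.6667 = V0.

(0,0): Delta=1.0000 Bond=-57.3333
V0=5.6667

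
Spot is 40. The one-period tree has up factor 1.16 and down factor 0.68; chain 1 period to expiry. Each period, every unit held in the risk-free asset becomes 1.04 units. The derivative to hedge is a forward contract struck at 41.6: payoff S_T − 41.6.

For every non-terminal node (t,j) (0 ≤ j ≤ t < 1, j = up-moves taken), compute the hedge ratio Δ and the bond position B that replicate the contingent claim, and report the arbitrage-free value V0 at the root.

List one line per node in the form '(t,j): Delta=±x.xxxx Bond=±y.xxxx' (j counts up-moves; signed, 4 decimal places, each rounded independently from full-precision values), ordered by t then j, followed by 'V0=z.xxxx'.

(0,0): Delta=1.0000 Bond=-40.0000
V0=0.0000

Risk-neutral probability p* = (R−d)/(u−d) = (1.04−0.68)/(1.16−0.68) = 0.7500.
At expiry t=1: V(1,0)=-14.4000, V(1,1)=4.8000
Node (0,0) S=40.0000: V=(p*·4.8000+(1−p*)·-14.4000)/1.04=0.0000; Δ=(4.8000−-14.4000)/(46.4000−27.2000)=1.0000; B=V−Δ·S=-40.0000
Root portfolio cost Δ·40+B reproduces V0=0.0000.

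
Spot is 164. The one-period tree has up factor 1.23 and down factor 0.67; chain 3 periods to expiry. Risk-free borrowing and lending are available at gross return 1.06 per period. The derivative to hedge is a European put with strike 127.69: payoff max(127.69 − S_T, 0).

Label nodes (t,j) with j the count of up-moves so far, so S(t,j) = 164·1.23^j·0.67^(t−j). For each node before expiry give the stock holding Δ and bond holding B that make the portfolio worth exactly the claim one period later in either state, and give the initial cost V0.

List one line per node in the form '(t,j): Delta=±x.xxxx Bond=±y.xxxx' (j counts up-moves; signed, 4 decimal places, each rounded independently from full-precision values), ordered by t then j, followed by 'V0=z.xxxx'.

Under the risk-neutral measure, an up-move has probability p* = (R−d)/(u−d) = 0.6964 and values discount at R = 1.06.
At expiry t=3: V(3,0)=78.3649, V(3,1)=37.1379, V(3,2)=0.0000, V(3,3)=0.0000
(2,0): S=73.6196. Δ = (V_up−V_dn)/(S_up−S_dn) = (37.1379−78.3649)/(90.5521−49.3251) = -1.0000. V = [p*·37.1379 + (1−p*)·78.3649]/1.06 = 46.8427. B = V − Δ·S = 120.4623.
(2,1): S=135.1524. Δ = (V_up−V_dn)/(S_up−S_dn) = (0.0000−37.1379)/(166.2375−90.5521) = -0.4907. V = [p*·0.0000 + (1−p*)·37.1379]/1.06 = 10.6359. B = V − Δ·S = 76.9535.
(2,2): S=248.1156. Δ = (V_up−V_dn)/(S_up−S_dn) = (0.0000−0.0000)/(305.1822−166.2375) = 0.0000. V = [p*·0.0000 + (1−p*)·0.0000]/1.06 = 0.0000. B = V − Δ·S = 0.0000.
(1,0): S=109.8800. Δ = (V_up−V_dn)/(S_up−S_dn) = (10.6359−46.8427)/(135.1524−73.6196) = -0.5884. V = [p*·10.6359 + (1−p*)·46.8427]/1.06 = 20.4030. B = V − Δ·S = 85.0580.
(1,1): S=201.7200. Δ = (V_up−V_dn)/(S_up−S_dn) = (0.0000−10.6359)/(248.1156−135.1524) = -0.0942. V = [p*·0.0000 + (1−p*)·10.6359]/1.06 = 3.0460. B = V − Δ·S = 22.0386.
(0,0): S=164.0000. Δ = (V_up−V_dn)/(S_up−S_dn) = (3.0460−20.4030)/(201.7200−109.8800) = -0.1890. V = [p*·3.0460 + (1−p*)·20.4030]/1.06 = 7.8444. B = V − Δ·S = 38.8391.
Self-financing check: at every node Δ·S+B equals the discounted successor values.

(0,0): Delta=-0.1890 Bond=38.8391
(1,0): Delta=-0.5884 Bond=85.0580
(1,1): Delta=-0.0942 Bond=22.0386
(2,0): Delta=-1.0000 Bond=120.4623
(2,1): Delta=-0.4907 Bond=76.9535
(2,2): Delta=0.0000 Bond=0.0000
V0=7.8444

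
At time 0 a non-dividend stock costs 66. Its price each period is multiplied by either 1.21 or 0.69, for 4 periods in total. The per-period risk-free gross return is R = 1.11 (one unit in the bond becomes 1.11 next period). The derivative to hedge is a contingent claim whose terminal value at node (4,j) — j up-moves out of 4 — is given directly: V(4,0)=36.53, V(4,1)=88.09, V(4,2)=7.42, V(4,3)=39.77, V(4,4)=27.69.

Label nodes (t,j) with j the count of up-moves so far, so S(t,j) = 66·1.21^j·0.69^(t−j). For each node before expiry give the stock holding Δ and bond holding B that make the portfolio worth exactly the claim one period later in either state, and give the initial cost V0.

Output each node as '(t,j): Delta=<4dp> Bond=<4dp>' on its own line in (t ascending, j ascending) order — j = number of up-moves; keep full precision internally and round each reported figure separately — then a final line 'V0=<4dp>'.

(0,0): Delta=-0.0224 Bond=21.9340
(1,0): Delta=-0.0702 Bond=26.5247
(1,1): Delta=-0.0159 Bond=23.8281
(2,0): Delta=-3.0458 Bond=122.9408
(2,1): Delta=0.3338 Bond=7.1810
(2,2): Delta=-0.0634 Bond=31.0369
(3,0): Delta=4.5732 Bond=-28.7263
(3,1): Delta=-4.0802 Bond=175.7954
(3,2): Delta=0.9331 Bond=-31.9874
(3,3): Delta=-0.1987 Bond=50.2696
V0=20.4549

The replicating-portfolio and risk-neutral prices coincide; use p* = (1.11−0.69)/(1.21−0.69) = 0.8077 for the latter.
Terminal payoffs: V(4,0)=36.5300, V(4,1)=88.0900, V(4,2)=7.4200, V(4,3)=39.7700, V(4,4)=27.6900
(3,0): S=21.6816. Δ = (V_up−V_dn)/(S_up−S_dn) = (88.0900−36.5300)/(26.2347−14.9603) = 4.5732. V = [p*·88.0900 + (1−p*)·36.5300]/1.11 = 70.4276. B = V − Δ·S = -28.7263.
(3,1): S=38.0213. Δ = (V_up−V_dn)/(S_up−S_dn) = (7.4200−88.0900)/(46.0058−26.2347) = -4.0802. V = [p*·7.4200 + (1−p*)·88.0900]/1.11 = 20.6608. B = V − Δ·S = 175.7954.
(3,2): S=66.6751. Δ = (V_up−V_dn)/(S_up−S_dn) = (39.7700−7.4200)/(80.6769−46.0058) = 0.9331. V = [p*·39.7700 + (1−p*)·7.4200]/1.11 = 30.2242. B = V − Δ·S = -31.9874.
(3,3): S=116.9230. Δ = (V_up−V_dn)/(S_up−S_dn) = (27.6900−39.7700)/(141.4769−80.6769) = -0.1987. V = [p*·27.6900 + (1−p*)·39.7700]/1.11 = 27.0388. B = V − Δ·S = 50.2696.
(2,0): S=31.4226. Δ = (V_up−V_dn)/(S_up−S_dn) = (20.6608−70.4276)/(38.0213−21.6816) = -3.0458. V = [p*·20.6608 + (1−p*)·70.4276]/1.11 = 27.2354. B = V − Δ·S = 122.9408.
(2,1): S=55.1034. Δ = (V_up−V_dn)/(S_up−S_dn) = (30.2242−20.6608)/(66.6751−38.0213) = 0.3338. V = [p*·30.2242 + (1−p*)·20.6608]/1.11 = 25.5721. B = V − Δ·S = 7.1810.
(2,2): S=96.6306. Δ = (V_up−V_dn)/(S_up−S_dn) = (27.0388−30.2242)/(116.9230−66.6751) = -0.0634. V = [p*·27.0388 + (1−p*)·30.2242]/1.11 = 24.9112. B = V − Δ·S = 31.0369.
(1,0): S=45.5400. Δ = (V_up−V_dn)/(S_up−S_dn) = (25.5721−27.2354)/(55.1034−31.4226) = -0.0702. V = [p*·25.5721 + (1−p*)·27.2354]/1.11 = 23.3261. B = V − Δ·S = 26.5247.
(1,1): S=79.8600. Δ = (V_up−V_dn)/(S_up−S_dn) = (24.9112−25.5721)/(96.6306−55.1034) = -0.0159. V = [p*·24.9112 + (1−p*)·25.5721]/1.11 = 22.5570. B = V − Δ·S = 23.8281.
(0,0): S=66.0000. Δ = (V_up−V_dn)/(S_up−S_dn) = (22.5570−23.3261)/(79.8600−45.5400) = -0.0224. V = [p*·22.5570 + (1−p*)·23.3261]/1.11 = 20.4549. B = V − Δ·S = 21.9340.
The time-0 hedge costs 20.4549, which is the no-arbitrage price.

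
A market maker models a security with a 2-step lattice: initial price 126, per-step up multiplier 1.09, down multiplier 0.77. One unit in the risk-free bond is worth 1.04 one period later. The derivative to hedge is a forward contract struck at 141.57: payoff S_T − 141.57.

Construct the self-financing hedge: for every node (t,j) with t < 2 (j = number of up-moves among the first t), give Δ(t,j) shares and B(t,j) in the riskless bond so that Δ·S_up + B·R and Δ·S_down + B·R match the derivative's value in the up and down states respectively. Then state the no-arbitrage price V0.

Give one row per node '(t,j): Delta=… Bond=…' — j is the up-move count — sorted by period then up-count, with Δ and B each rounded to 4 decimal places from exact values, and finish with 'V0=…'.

(0,0): Delta=1.0000 Bond=-130.8894
(1,0): Delta=1.0000 Bond=-136.1250
(1,1): Delta=1.0000 Bond=-136.1250
V0=-4.8894

The replicating-portfolio and risk-neutral prices coincide; use p* = (1.04−0.77)/(1.09−0.77) = 0.8437 for the latter.
Payoff layer (t=2): V(2,0)=-66.8646, V(2,1)=-35.8182, V(2,2)=8.1306
  t=1,j=0: stock 97.0200 → up 105.7518 (V=-35.8182), down 74.7054 (V=-66.8646). Price -39.1050; hedge Δ=1.0000, bond B=-136.1250.
  t=1,j=1: stock 137.3400 → up 149.7006 (V=8.1306), down 105.7518 (V=-35.8182). Price 1.2150; hedge Δ=1.0000, bond B=-136.1250.
  t=0,j=0: stock 126.0000 → up 137.3400 (V=1.2150), down 97.0200 (V=-39.1050). Price -4.8894; hedge Δ=1.0000, bond B=-130.8894.
Check: Δ(0,0)·S0 + B(0,0) = -4.8894 = V0.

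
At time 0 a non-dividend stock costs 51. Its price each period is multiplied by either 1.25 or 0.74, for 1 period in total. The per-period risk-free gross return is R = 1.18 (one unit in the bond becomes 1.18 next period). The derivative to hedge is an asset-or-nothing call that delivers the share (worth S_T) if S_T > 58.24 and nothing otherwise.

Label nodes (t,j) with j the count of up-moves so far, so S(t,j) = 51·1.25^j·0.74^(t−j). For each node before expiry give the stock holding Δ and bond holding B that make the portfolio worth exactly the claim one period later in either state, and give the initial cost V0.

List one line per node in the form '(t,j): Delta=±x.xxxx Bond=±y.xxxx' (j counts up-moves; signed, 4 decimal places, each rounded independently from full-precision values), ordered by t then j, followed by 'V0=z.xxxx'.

(0,0): Delta=2.4510 Bond=-78.3898
V0=46.6102

Risk-neutral probability p* = (R−d)/(u−d) = (1.18−0.74)/(1.25−0.74) = 0.8627.
Payoff layer (t=1): V(1,0)=0.0000, V(1,1)=63.7500
(0,0): S=51.0000. Δ = (V_up−V_dn)/(S_up−S_dn) = (63.7500−0.0000)/(63.7500−37.7400) = 2.4510. V = [p*·63.7500 + (1−p*)·0.0000]/1.18 = 46.6102. B = V − Δ·S = -78.3898.
Each (Δ,B) replicates both successor values, so the strategy is self-financing and V0 is arbitrage-free.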